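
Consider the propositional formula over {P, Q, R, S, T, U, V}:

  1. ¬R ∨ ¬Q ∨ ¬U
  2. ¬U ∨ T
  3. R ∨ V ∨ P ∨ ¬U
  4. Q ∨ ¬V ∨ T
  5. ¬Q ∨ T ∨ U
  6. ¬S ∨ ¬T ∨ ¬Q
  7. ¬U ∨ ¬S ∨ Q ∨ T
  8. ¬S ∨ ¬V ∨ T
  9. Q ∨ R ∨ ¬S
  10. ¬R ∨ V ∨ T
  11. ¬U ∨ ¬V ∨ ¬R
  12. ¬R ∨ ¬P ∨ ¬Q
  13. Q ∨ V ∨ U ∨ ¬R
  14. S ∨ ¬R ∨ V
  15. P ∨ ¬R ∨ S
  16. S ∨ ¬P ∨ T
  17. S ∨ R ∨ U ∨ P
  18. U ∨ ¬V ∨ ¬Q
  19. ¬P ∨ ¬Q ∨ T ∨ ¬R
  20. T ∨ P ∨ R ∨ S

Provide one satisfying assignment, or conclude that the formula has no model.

Try U = True.
From the singleton clause (T), T = True.
Try R = False.
Try V = False.
From the singleton clause (P), P = True.
Try S = False.
No clause remains; Q is free.

P=True, Q=False, R=False, S=False, T=True, U=True, V=False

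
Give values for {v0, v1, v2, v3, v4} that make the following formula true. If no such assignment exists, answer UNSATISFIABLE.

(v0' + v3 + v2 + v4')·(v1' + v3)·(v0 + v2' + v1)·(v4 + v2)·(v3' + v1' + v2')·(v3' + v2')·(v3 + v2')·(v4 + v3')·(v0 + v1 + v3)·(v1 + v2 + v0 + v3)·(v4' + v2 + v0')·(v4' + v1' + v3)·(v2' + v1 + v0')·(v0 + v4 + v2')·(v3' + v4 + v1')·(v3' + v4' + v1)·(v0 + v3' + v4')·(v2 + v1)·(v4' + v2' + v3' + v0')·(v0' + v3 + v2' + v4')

Branch on v1: set v1 = 0.
(v2) alone gives v2 = 1.
(v0) alone gives v0 = 1.
Now (v0') is unsatisfied and unit — conflict.
Backtrack on v1: now try v1 = 1.
(v3) alone gives v3 = 1.
(v2') alone gives v2 = 0.
(v4) alone gives v4 = 1.
(v0') alone gives v0 = 0.
Now (v0) is unsatisfied and unit — conflict.
Both values of v1 lead to a conflict.

UNSATISFIABLE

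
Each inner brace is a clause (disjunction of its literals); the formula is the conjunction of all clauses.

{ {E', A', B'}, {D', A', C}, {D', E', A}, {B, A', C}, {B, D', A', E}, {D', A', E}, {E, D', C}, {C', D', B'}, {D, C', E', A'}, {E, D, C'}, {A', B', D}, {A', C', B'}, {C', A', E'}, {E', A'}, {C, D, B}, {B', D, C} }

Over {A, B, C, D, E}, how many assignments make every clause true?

3

There are 2^5 = 32 truth assignments over (A, B, C, D, E).
Split on B. With B = 1, the clauses containing B are satisfied and B' drops from the rest; 1 of the 2^4 = 16 assignments to the other variables satisfy what remains.
With B = 0, by the same count on the reduced clause set, 2 assignments work.
(One model: A=F, B=F, C=T, D=F, E=T.)
Total: 1 + 2 = 3.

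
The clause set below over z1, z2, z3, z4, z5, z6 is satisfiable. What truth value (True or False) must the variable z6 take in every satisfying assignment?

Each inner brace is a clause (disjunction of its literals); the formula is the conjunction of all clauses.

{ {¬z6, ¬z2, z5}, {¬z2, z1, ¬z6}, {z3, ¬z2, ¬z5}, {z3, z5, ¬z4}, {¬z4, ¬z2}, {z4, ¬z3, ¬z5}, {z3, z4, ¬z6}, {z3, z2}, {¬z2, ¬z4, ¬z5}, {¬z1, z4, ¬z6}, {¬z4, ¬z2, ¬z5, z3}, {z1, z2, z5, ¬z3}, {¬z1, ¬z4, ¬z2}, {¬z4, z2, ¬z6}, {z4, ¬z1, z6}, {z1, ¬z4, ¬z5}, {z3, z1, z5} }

False

Suppose z6 = True.
Try z2 = False.
The clause (z3) is unit, so z3 = True.
The clause (¬z4) is unit, so z4 = False.
The clause (¬z5) is unit, so z5 = False.
The clause (¬z1) is unit, so z1 = False.
That conflicts with the unit clause (z1).
Undo z2 and try z2 = True.
The clause (z5) is unit, so z5 = True.
The clause (z1) is unit, so z1 = True.
The clause (z3) is unit, so z3 = True.
The clause (¬z4) is unit, so z4 = False.
That conflicts with the unit clause (z4).
Neither z2 = True nor z2 = False works.
So every satisfying assignment has z6 = False.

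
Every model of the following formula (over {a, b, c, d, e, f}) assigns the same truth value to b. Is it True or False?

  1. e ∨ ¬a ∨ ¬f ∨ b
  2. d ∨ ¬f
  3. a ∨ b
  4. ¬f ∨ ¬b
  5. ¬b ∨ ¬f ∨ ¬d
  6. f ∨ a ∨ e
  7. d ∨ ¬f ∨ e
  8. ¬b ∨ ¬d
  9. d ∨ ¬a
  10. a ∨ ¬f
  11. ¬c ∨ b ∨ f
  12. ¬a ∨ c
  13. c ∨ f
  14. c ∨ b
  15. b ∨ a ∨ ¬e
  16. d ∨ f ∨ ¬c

Suppose b = True.
(¬f) alone gives f = False.
(¬d) alone gives d = False.
(¬a) alone gives a = False.
(e) alone gives e = True.
(c) alone gives c = True.
That conflicts with the unit clause (¬c).
So every satisfying assignment has b = False.

False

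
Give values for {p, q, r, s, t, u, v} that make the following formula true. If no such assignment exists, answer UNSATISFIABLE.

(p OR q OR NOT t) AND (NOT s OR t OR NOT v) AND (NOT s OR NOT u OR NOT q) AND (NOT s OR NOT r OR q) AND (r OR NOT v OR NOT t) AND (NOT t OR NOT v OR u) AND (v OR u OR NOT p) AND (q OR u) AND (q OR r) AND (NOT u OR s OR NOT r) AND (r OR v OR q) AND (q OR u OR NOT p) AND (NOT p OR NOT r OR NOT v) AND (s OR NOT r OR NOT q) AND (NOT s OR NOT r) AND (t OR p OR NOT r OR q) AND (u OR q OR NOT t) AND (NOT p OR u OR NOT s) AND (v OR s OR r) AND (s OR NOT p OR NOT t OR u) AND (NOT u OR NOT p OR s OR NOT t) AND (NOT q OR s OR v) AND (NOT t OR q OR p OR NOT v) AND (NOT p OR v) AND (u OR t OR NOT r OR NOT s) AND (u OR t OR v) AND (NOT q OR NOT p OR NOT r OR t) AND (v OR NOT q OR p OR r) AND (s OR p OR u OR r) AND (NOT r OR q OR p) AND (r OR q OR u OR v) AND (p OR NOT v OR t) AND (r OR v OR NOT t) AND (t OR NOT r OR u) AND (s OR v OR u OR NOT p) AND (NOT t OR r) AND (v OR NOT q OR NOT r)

p ↦ true, q ↦ true, r ↦ false, s ↦ false, t ↦ false, u ↦ false, v ↦ true

Try q = true.
Try s = false.
Unit clause (NOT r) forces r = false.
Unit clause (v) forces v = true.
Unit clause (NOT t) forces t = false.
Unit clause (p) forces p = true.
All clauses hold; u can take either value.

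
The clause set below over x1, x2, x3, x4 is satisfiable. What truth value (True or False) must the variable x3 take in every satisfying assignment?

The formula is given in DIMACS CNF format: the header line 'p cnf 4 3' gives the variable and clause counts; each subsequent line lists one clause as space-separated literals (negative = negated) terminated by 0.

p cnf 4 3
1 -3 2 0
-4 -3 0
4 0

Suppose x3 = True.
(¬x4) alone gives x4 = False.
But (x4) is also a unit clause — contradiction.
So every satisfying assignment has x3 = False.

False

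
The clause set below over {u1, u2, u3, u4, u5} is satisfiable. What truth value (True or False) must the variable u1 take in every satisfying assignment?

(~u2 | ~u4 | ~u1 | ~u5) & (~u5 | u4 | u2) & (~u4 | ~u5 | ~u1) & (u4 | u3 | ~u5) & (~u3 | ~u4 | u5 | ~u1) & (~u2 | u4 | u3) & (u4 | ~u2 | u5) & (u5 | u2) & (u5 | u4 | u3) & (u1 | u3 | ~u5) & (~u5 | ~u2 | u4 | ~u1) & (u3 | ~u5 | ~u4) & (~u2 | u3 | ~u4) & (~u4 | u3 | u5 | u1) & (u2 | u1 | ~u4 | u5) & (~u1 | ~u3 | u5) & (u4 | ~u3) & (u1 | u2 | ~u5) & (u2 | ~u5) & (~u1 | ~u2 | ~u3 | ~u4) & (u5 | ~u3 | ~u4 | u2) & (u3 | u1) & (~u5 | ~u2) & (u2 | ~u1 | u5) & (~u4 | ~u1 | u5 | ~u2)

False

Suppose u1 = 1.
Suppose u4 = 0.
From the singleton clause (~u3), u3 = 0.
From the singleton clause (~u5), u5 = 0.
Now (u5) is unsatisfied and unit — conflict.
Undo u4 and try u4 = 1.
From the singleton clause (~u5), u5 = 0.
From the singleton clause (~u3), u3 = 0.
From the singleton clause (u2), u2 = 1.
Now (~u2) is unsatisfied and unit — conflict.
Neither u4 = 1 nor u4 = 0 works.
So every satisfying assignment has u1 = False.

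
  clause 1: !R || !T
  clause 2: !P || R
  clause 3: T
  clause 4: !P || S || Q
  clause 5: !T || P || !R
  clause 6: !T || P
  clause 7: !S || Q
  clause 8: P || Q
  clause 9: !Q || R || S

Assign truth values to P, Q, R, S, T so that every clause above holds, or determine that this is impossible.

UNSATISFIABLE

Unit clause (T) forces T = true.
Unit clause (!R) forces R = false.
Unit clause (!P) forces P = false.
Now (P) is unsatisfied and unit — conflict.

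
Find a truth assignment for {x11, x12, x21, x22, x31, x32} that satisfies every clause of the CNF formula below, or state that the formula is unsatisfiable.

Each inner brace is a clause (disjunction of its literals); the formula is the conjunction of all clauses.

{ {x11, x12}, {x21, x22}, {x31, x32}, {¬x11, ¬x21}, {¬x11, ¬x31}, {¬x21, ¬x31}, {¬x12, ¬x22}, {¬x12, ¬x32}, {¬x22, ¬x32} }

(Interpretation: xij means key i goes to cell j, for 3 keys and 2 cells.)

UNSATISFIABLE

Case x11 = True:
From the singleton clause (¬x21), x21 = False.
From the singleton clause (x22), x22 = True.
From the singleton clause (¬x31), x31 = False.
From the singleton clause (x32), x32 = True.
Now (¬x32) is unsatisfied and unit — conflict.
That branch fails; take x11 = False instead.
From the singleton clause (x12), x12 = True.
From the singleton clause (¬x22), x22 = False.
From the singleton clause (x21), x21 = True.
From the singleton clause (¬x31), x31 = False.
From the singleton clause (x32), x32 = True.
Now (¬x32) is unsatisfied and unit — conflict.
Neither x11 = True nor x11 = False works.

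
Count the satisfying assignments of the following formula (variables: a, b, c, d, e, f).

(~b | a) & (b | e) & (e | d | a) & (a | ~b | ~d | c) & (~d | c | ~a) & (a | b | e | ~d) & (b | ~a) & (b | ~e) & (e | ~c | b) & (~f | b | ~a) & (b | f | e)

12

There are 2^6 = 64 truth assignments over (a, b, c, d, e, f).
Split on e. With e = 1, the clauses containing e are satisfied and ~e drops from the rest; 6 of the 2^5 = 32 assignments to the other variables satisfy what remains.
With e = 0, by the same count on the reduced clause set, 6 assignments work.
Total: 6 + 6 = 12.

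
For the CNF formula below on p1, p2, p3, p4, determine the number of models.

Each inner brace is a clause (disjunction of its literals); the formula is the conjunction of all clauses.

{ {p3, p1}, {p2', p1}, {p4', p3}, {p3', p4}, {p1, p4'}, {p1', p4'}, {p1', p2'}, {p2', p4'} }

There are 2^4 = 16 truth assignments over (p1, p2, p3, p4).
Split on p2. With p2 = 1, the clauses containing p2 are satisfied and p2' drops from the rest; 0 of the 2^3 = 8 assignments to the other variables satisfy what remains.
With p2 = 0, by the same count on the reduced clause set, 1 assignment works.
(One model: p1=T, p2=F, p3=F, p4=F.)
Total: 0 + 1 = 1.

1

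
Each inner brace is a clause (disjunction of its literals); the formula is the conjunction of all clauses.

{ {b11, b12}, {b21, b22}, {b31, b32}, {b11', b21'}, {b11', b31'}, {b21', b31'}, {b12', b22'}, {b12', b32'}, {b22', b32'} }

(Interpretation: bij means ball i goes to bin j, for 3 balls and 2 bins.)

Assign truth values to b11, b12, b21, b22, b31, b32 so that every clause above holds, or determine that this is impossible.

Try b11 = 1.
From the singleton clause (b21'), b21 = 0.
From the singleton clause (b22), b22 = 1.
From the singleton clause (b31'), b31 = 0.
From the singleton clause (b32), b32 = 1.
But (b32') is also a unit clause — contradiction.
That branch fails; take b11 = 0 instead.
From the singleton clause (b12), b12 = 1.
From the singleton clause (b22'), b22 = 0.
From the singleton clause (b21), b21 = 1.
From the singleton clause (b31'), b31 = 0.
From the singleton clause (b32), b32 = 1.
But (b32') is also a unit clause — contradiction.
Neither b11 = 1 nor b11 = 0 works.

UNSATISFIABLE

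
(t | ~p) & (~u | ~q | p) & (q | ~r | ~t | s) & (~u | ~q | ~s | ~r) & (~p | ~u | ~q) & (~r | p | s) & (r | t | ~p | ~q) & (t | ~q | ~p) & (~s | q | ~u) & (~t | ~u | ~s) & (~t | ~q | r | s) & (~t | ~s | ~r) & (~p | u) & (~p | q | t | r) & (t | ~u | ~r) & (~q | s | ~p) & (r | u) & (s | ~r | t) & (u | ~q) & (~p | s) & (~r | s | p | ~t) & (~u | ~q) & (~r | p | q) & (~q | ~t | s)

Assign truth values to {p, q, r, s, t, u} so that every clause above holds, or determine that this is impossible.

Try t = 0.
From the singleton clause (~p), p = 0.
Try u = 1.
From the singleton clause (~q), q = 0.
From the singleton clause (~s), s = 0.
From the singleton clause (~r), r = 0.
Every clause now holds.

p=0; q=0; r=0; s=0; t=0; u=1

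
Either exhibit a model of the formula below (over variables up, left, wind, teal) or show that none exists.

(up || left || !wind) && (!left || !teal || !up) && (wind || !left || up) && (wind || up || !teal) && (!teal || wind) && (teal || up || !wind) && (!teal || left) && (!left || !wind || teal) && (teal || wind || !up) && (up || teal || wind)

up: false; left: true; wind: true; teal: true

Branch on teal: set teal = true.
Unit clause (wind) forces wind = true.
Unit clause (left) forces left = true.
Unit clause (!up) forces up = false.
All clauses are satisfied.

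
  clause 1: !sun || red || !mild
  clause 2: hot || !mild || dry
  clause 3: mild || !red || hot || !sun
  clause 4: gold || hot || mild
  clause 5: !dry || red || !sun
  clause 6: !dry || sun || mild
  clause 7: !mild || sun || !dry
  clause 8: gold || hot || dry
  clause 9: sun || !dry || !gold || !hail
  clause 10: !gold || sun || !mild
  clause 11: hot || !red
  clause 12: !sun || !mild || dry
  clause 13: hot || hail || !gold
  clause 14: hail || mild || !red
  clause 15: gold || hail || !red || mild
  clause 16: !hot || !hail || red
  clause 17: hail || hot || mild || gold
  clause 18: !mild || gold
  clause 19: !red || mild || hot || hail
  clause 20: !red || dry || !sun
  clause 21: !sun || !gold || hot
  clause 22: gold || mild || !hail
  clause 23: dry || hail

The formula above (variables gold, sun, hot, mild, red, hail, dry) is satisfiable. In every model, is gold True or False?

True

Suppose gold = false.
(!mild) alone gives mild = false.
(hot) alone gives hot = true.
(!hail) alone gives hail = false.
(!red) alone gives red = false.
(dry) alone gives dry = true.
(!sun) alone gives sun = false.
Now (sun) is unsatisfied and unit — conflict.
So every satisfying assignment has gold = True.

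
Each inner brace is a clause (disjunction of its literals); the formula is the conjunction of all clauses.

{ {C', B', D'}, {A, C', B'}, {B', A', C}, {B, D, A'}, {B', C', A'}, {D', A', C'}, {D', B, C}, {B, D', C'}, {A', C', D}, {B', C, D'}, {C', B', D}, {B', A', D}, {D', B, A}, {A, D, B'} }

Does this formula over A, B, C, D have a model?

Satisfiable

Branch on C: set C = 0.
Branch on B: set B = 0.
From the singleton clause (D'), D = 0.
From the singleton clause (A'), A = 0.
This assignment satisfies each clause.
A satisfying assignment: A=0, B=0, C=0, D=0.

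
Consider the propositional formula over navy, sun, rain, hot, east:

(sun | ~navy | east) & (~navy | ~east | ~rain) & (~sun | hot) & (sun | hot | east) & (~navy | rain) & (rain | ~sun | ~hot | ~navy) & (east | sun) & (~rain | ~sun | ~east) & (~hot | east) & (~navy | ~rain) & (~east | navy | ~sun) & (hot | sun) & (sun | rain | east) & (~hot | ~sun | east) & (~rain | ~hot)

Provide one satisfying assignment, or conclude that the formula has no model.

navy: 0, sun: 0, rain: 0, hot: 1, east: 1

Try sun = 0.
Unit clause (east) forces east = 1.
Unit clause (hot) forces hot = 1.
Unit clause (~rain) forces rain = 0.
Unit clause (~navy) forces navy = 0.
Every clause now holds.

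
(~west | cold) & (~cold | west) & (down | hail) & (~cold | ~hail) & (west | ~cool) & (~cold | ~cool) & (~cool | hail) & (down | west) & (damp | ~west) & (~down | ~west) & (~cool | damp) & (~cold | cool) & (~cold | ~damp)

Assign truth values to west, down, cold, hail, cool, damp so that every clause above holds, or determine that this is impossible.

Branch on west: set west = 0.
(~cold) alone gives cold = 0.
(~cool) alone gives cool = 0.
(down) alone gives down = 1.
Every clause is now satisfied; hail, damp are unconstrained.

west ↦ 0, down ↦ 1, cold ↦ 0, hail ↦ 0, cool ↦ 0, damp ↦ 1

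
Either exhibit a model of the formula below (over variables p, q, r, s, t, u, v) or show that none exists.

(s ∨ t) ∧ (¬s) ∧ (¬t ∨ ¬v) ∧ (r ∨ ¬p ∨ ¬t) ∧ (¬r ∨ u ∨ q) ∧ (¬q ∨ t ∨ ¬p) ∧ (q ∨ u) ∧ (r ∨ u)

p=False; q=True; r=True; s=False; t=True; u=False; v=False

From the singleton clause (¬s), s = False.
From the singleton clause (t), t = True.
From the singleton clause (¬v), v = False.
Branch on r: set r = True.
Branch on u: set u = False.
From the singleton clause (q), q = True.
All clauses hold; p can take either value.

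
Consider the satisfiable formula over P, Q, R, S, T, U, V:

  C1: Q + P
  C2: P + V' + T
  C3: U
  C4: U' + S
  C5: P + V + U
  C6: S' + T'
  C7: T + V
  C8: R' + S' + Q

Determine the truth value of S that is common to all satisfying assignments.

True

Suppose S = 0.
Unit clause (U) forces U = 1.
That conflicts with the unit clause (U').
So every satisfying assignment has S = True.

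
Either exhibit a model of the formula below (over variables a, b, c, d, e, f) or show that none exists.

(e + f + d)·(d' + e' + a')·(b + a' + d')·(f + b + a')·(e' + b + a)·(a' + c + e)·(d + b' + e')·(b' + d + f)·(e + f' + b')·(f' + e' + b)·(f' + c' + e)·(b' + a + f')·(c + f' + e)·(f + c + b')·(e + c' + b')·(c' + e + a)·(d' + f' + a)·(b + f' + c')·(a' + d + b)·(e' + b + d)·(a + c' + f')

Suppose e = 1.
Suppose d = 1.
Unit clause (a') forces a = 0.
Unit clause (b) forces b = 1.
Unit clause (f') forces f = 0.
Unit clause (c) forces c = 1.
Every clause now holds.

a=0; b=1; c=1; d=1; e=1; f=0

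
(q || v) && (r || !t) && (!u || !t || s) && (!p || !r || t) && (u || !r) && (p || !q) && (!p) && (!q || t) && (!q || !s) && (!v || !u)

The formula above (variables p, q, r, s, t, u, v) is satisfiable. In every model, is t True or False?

False

Suppose t = true.
Unit clause (r) forces r = true.
Unit clause (u) forces u = true.
Unit clause (s) forces s = true.
Unit clause (!p) forces p = false.
Unit clause (!q) forces q = false.
Unit clause (v) forces v = true.
But (!v) is also a unit clause — contradiction.
So every satisfying assignment has t = False.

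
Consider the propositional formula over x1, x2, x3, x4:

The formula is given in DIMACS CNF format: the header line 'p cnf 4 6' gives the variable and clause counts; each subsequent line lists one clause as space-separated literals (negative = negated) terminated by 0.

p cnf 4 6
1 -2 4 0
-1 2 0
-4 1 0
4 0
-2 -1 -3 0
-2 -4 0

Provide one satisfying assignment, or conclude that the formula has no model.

UNSATISFIABLE

Unit clause (x4) forces x4 = True.
Unit clause (x1) forces x1 = True.
Unit clause (x2) forces x2 = True.
But (¬x2) is also a unit clause — contradiction.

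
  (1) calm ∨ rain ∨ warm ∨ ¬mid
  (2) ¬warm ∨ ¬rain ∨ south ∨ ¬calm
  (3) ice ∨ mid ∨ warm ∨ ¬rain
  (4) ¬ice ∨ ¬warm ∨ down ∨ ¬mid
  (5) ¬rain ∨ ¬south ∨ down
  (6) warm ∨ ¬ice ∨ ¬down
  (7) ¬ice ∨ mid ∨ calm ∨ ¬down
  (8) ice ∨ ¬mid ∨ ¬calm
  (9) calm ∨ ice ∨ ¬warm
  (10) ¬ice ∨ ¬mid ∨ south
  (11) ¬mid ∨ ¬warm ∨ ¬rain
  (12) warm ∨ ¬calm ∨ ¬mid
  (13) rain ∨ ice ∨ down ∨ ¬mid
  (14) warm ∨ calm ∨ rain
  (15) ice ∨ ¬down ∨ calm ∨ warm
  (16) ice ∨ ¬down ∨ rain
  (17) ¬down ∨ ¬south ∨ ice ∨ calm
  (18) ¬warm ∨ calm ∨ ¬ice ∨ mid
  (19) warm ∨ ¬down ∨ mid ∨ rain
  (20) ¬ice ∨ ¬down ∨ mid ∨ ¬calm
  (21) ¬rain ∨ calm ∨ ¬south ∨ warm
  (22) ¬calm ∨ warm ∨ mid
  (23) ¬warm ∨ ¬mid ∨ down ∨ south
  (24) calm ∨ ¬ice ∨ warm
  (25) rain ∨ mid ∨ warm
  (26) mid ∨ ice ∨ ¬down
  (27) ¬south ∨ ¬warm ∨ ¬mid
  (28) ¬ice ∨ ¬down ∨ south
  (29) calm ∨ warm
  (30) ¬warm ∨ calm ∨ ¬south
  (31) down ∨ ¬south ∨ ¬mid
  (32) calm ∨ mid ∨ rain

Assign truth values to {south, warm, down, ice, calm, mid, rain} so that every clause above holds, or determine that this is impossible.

Branch on calm: set calm = True.
Branch on ice: set ice = False.
Unit clause (¬mid) forces mid = False.
Unit clause (warm) forces warm = True.
Unit clause (¬down) forces down = False.
Branch on rain: set rain = False.
All clauses hold; south can take either value.

south=False,  warm=True,  down=False,  ice=False,  calm=True,  mid=False,  rain=False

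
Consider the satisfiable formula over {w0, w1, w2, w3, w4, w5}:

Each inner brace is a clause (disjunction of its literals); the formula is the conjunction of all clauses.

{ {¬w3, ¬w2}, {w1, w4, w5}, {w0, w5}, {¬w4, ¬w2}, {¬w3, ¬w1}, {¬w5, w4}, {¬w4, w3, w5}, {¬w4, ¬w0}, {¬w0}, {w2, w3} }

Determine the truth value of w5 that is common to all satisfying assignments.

Suppose w5 = False.
Unit clause (w0) forces w0 = True.
That conflicts with the unit clause (¬w0).
So every satisfying assignment has w5 = True.

True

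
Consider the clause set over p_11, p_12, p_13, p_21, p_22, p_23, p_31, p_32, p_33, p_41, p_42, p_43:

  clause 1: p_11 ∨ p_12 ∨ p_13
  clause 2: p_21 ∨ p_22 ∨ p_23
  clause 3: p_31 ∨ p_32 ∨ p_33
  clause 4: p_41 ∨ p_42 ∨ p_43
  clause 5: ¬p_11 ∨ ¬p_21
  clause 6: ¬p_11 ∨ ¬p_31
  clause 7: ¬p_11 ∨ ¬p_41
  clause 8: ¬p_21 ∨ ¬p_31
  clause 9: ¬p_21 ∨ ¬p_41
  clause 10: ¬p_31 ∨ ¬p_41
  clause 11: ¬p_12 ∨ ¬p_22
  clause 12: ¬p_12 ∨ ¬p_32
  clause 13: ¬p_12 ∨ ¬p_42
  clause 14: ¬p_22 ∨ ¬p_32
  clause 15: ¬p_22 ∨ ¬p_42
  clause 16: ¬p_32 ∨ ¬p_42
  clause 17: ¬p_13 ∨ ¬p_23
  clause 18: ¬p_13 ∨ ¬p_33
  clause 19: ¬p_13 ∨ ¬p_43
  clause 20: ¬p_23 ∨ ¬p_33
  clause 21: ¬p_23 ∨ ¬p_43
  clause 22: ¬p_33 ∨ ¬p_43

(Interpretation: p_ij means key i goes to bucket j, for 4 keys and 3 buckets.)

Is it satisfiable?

No

Case p_11 = False:
Case p_12 = True:
The clause (¬p_22) is unit, so p_22 = False.
The clause (¬p_32) is unit, so p_32 = False.
The clause (¬p_42) is unit, so p_42 = False.
Case p_21 = True:
The clause (¬p_31) is unit, so p_31 = False.
The clause (p_33) is unit, so p_33 = True.
The clause (¬p_41) is unit, so p_41 = False.
The clause (p_43) is unit, so p_43 = True.
That conflicts with the unit clause (¬p_43).
So p_21 must be the other value — set p_21 = False.
The clause (p_23) is unit, so p_23 = True.
The clause (¬p_13) is unit, so p_13 = False.
The clause (¬p_33) is unit, so p_33 = False.
The clause (p_31) is unit, so p_31 = True.
The clause (¬p_41) is unit, so p_41 = False.
The clause (p_43) is unit, so p_43 = True.
That conflicts with the unit clause (¬p_43).
Both values of p_21 lead to a conflict.
So p_12 must be the other value — set p_12 = False.
The clause (p_13) is unit, so p_13 = True.
The clause (¬p_23) is unit, so p_23 = False.
The clause (¬p_33) is unit, so p_33 = False.
The clause (¬p_43) is unit, so p_43 = False.
Case p_21 = True:
The clause (¬p_31) is unit, so p_31 = False.
The clause (p_32) is unit, so p_32 = True.
The clause (¬p_41) is unit, so p_41 = False.
The clause (p_42) is unit, so p_42 = True.
That conflicts with the unit clause (¬p_42).
So p_21 must be the other value — set p_21 = False.
The clause (p_22) is unit, so p_22 = True.
The clause (¬p_32) is unit, so p_32 = False.
The clause (p_31) is unit, so p_31 = True.
The clause (¬p_41) is unit, so p_41 = False.
The clause (p_42) is unit, so p_42 = True.
That conflicts with the unit clause (¬p_42).
Both values of p_21 lead to a conflict.
Both values of p_12 lead to a conflict.
So p_11 must be the other value — set p_11 = True.
The clause (¬p_21) is unit, so p_21 = False.
The clause (¬p_31) is unit, so p_31 = False.
The clause (¬p_41) is unit, so p_41 = False.
Case p_22 = True:
The clause (¬p_12) is unit, so p_12 = False.
The clause (¬p_32) is unit, so p_32 = False.
The clause (p_33) is unit, so p_33 = True.
The clause (¬p_42) is unit, so p_42 = False.
The clause (p_43) is unit, so p_43 = True.
That conflicts with the unit clause (¬p_43).
So p_22 must be the other value — set p_22 = False.
The clause (p_23) is unit, so p_23 = True.
The clause (¬p_13) is unit, so p_13 = False.
The clause (¬p_33) is unit, so p_33 = False.
The clause (p_32) is unit, so p_32 = True.
The clause (¬p_12) is unit, so p_12 = False.
The clause (¬p_42) is unit, so p_42 = False.
The clause (p_43) is unit, so p_43 = True.
That conflicts with the unit clause (¬p_43).
Both values of p_22 lead to a conflict.
Both values of p_11 lead to a conflict.
No assignment satisfies every clause.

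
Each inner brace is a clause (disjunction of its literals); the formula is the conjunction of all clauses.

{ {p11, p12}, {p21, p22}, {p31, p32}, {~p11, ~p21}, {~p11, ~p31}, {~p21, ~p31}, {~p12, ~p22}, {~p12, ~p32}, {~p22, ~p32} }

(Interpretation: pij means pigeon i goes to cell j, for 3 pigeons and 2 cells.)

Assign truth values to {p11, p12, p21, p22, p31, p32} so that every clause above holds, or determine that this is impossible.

Case p11 = 1:
The clause (~p21) is unit, so p21 = 0.
The clause (p22) is unit, so p22 = 1.
The clause (~p31) is unit, so p31 = 0.
The clause (p32) is unit, so p32 = 1.
That conflicts with the unit clause (~p32).
Undo p11 and try p11 = 0.
The clause (p12) is unit, so p12 = 1.
The clause (~p22) is unit, so p22 = 0.
The clause (p21) is unit, so p21 = 1.
The clause (~p31) is unit, so p31 = 0.
The clause (p32) is unit, so p32 = 1.
That conflicts with the unit clause (~p32).
Both values of p11 lead to a conflict.

UNSATISFIABLE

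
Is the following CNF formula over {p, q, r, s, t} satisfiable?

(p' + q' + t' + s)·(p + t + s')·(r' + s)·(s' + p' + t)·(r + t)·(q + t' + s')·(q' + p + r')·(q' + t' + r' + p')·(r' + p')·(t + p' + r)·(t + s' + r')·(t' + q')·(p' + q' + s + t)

Case r = 0:
The clause (t) is unit, so t = 1.
The clause (q') is unit, so q = 0.
The clause (s') is unit, so s = 0.
Every clause is now satisfied; p is unconstrained.
A satisfying assignment: p ↦ 0,  q ↦ 0,  r ↦ 0,  s ↦ 0,  t ↦ 1.

Satisfiable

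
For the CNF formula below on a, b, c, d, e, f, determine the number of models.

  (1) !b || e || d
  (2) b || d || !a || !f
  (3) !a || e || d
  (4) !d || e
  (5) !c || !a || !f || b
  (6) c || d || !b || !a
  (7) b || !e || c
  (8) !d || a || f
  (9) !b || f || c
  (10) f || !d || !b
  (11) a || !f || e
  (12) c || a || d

14

There are 2^6 = 64 truth assignments over (a, b, c, d, e, f).
Split on d. With d = true, the clauses containing d are satisfied and !d drops from the rest; 6 of the 2^5 = 32 assignments to the other variables satisfy what remains.
With d = false, by the same count on the reduced clause set, 8 assignments work.
(One model: a=F, b=F, c=T, d=F, e=F, f=F.)
Total: 6 + 8 = 14.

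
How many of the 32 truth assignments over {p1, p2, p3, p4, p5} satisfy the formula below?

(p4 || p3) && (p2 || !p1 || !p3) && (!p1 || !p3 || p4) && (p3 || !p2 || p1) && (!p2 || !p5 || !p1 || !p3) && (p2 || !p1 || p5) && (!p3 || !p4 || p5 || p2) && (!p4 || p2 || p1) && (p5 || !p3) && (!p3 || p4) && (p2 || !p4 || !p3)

4

There are 2^5 = 32 truth assignments over (p1, p2, p3, p4, p5).
Split on p5. With p5 = true, the clauses containing p5 are satisfied and !p5 drops from the rest; 3 of the 2^4 = 16 assignments to the other variables satisfy what remains.
With p5 = false, by the same count on the reduced clause set, 1 assignment works.
Total: 3 + 1 = 4.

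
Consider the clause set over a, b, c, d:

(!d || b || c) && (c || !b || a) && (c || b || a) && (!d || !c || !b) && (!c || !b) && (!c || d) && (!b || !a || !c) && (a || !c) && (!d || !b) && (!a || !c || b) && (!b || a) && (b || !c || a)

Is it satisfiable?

Yes

Suppose c = false.
Suppose d = false.
Suppose b = true.
From the singleton clause (a), a = true.
All clauses are satisfied.
A satisfying assignment: a: true, b: true, c: false, d: false.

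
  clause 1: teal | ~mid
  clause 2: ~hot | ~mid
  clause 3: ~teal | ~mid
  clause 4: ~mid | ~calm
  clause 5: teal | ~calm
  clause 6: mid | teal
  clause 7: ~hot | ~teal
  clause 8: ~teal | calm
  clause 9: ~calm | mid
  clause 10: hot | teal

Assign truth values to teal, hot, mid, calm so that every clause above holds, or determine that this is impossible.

UNSATISFIABLE

Branch on teal: set teal = 1.
The clause (~mid) is unit, so mid = 0.
The clause (~hot) is unit, so hot = 0.
The clause (calm) is unit, so calm = 1.
Now (~calm) is unsatisfied and unit — conflict.
So teal must be the other value — set teal = 0.
The clause (~mid) is unit, so mid = 0.
Now (mid) is unsatisfied and unit — conflict.
Either choice for teal ends in contradiction.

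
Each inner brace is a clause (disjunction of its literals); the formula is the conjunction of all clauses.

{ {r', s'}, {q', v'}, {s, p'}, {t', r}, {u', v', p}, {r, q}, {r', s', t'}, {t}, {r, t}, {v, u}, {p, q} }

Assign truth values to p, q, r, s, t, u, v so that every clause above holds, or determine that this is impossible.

p ↦ 0,  q ↦ 1,  r ↦ 1,  s ↦ 0,  t ↦ 1,  u ↦ 1,  v ↦ 0

The clause (t) is unit, so t = 1.
The clause (r) is unit, so r = 1.
The clause (s') is unit, so s = 0.
The clause (p') is unit, so p = 0.
The clause (q) is unit, so q = 1.
The clause (v') is unit, so v = 0.
The clause (u) is unit, so u = 1.
All clauses are satisfied.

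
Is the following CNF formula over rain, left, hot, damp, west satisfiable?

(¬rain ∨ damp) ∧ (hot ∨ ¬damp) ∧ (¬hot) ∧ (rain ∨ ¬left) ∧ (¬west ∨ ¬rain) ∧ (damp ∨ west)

The clause (¬hot) is unit, so hot = False.
The clause (¬damp) is unit, so damp = False.
The clause (¬rain) is unit, so rain = False.
The clause (¬left) is unit, so left = False.
The clause (west) is unit, so west = True.
All clauses are satisfied.
A satisfying assignment: rain: False, left: False, hot: False, damp: False, west: True.

Yes, satisfiable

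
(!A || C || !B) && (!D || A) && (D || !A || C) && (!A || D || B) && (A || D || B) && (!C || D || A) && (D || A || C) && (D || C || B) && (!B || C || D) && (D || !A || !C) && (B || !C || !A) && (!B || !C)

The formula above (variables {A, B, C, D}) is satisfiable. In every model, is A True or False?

Suppose A = false.
From the singleton clause (!D), D = false.
From the singleton clause (B), B = true.
From the singleton clause (!C), C = false.
But (C) is also a unit clause — contradiction.
So every satisfying assignment has A = True.

True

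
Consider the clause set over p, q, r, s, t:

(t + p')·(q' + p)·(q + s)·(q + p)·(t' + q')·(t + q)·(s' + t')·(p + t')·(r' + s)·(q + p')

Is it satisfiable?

No, unsatisfiable

Try t = 1.
Unit clause (q') forces q = 0.
Unit clause (s) forces s = 1.
That conflicts with the unit clause (s').
That branch fails; take t = 0 instead.
Unit clause (p') forces p = 0.
Unit clause (q') forces q = 0.
That conflicts with the unit clause (q).
Neither t = 1 nor t = 0 works.
No assignment satisfies every clause.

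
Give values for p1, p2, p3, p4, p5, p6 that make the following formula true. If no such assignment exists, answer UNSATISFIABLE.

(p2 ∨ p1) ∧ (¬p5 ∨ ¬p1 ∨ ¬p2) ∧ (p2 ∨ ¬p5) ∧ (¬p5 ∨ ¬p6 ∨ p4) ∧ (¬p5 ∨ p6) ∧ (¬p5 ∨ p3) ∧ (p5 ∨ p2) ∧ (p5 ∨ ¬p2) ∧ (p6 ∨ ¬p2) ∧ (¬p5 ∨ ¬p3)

Case p2 = True:
(p5) alone gives p5 = True.
(¬p1) alone gives p1 = False.
(p6) alone gives p6 = True.
(p4) alone gives p4 = True.
(p3) alone gives p3 = True.
That conflicts with the unit clause (¬p3).
That branch fails; take p2 = False instead.
(p1) alone gives p1 = True.
(¬p5) alone gives p5 = False.
That conflicts with the unit clause (p5).
Either choice for p2 ends in contradiction.

UNSATISFIABLE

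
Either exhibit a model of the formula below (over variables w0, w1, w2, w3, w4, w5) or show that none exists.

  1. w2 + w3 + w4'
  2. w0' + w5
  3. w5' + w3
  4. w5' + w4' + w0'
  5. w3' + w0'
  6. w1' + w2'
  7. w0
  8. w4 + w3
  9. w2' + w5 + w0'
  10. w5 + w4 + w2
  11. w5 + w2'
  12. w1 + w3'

From the singleton clause (w0), w0 = 1.
From the singleton clause (w5), w5 = 1.
From the singleton clause (w3), w3 = 1.
That conflicts with the unit clause (w3').

UNSATISFIABLE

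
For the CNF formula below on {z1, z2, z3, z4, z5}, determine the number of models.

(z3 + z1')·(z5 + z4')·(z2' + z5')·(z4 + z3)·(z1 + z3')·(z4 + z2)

3

There are 2^5 = 32 truth assignments over (z1, z2, z3, z4, z5).
Split on z5. With z5 = 1, the clauses containing z5 are satisfied and z5' drops from the rest; 2 of the 2^4 = 16 assignments to the other variables satisfy what remains.
With z5 = 0, by the same count on the reduced clause set, 1 assignment works.
(One model: z1=F, z2=F, z3=F, z4=T, z5=T.)
Total: 2 + 1 = 3.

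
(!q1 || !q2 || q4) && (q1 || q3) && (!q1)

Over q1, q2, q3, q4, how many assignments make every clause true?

4

There are 2^4 = 16 truth assignments over (q1, q2, q3, q4).
Check each against the 3 clauses (columns in the order q1, q2, q3, q4):
  F F F F  ✗ fails (q1 || q3)
  F F F T  ✗ fails (q1 || q3)
  F F T F  ✓ satisfies all
  F F T T  ✓ satisfies all
  F T F F  ✗ fails (q1 || q3)
  F T F T  ✗ fails (q1 || q3)
  F T T F  ✓ satisfies all
  F T T T  ✓ satisfies all
  T F F F  ✗ fails (!q1)
  T F F T  ✗ fails (!q1)
  T F T F  ✗ fails (!q1)
  T F T T  ✗ fails (!q1)
  T T F F  ✗ fails (!q1 || !q2 || q4)
  T T F T  ✗ fails (!q1)
  T T T F  ✗ fails (!q1 || !q2 || q4)
  T T T T  ✗ fails (!q1)
4 of the 16 rows are models.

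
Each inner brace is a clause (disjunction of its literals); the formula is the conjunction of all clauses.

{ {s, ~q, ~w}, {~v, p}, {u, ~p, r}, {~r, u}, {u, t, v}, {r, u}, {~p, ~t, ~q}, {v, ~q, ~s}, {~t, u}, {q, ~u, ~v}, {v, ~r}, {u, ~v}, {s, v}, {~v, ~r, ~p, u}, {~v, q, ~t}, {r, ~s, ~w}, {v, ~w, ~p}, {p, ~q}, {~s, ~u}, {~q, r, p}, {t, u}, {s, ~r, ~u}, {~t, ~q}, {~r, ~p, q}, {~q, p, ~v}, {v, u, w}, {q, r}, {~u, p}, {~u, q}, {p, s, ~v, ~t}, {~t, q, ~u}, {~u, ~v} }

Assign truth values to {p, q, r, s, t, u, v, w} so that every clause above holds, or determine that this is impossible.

UNSATISFIABLE

Try v = 0.
The clause (~r) is unit, so r = 0.
The clause (u) is unit, so u = 1.
The clause (s) is unit, so s = 1.
That conflicts with the unit clause (~s).
Undo v and try v = 1.
The clause (p) is unit, so p = 1.
The clause (u) is unit, so u = 1.
That conflicts with the unit clause (~u).
Both values of v lead to a conflict.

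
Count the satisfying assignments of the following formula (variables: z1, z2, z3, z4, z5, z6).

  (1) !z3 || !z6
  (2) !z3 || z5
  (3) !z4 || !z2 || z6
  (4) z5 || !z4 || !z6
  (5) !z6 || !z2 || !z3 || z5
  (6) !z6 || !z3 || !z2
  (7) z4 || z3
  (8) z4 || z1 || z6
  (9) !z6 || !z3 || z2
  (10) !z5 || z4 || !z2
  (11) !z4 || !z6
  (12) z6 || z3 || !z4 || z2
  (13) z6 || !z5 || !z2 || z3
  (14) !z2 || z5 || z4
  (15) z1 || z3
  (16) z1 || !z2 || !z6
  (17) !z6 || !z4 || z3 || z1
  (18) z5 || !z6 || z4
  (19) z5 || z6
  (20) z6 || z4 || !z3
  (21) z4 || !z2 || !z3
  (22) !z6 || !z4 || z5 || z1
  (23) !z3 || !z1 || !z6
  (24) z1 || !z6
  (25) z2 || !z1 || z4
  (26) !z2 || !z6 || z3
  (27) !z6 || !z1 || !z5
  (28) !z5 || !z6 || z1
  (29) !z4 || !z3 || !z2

2

There are 2^6 = 64 truth assignments over (z1, z2, z3, z4, z5, z6).
Split on z5. With z5 = true, the clauses containing z5 are satisfied and !z5 drops from the rest; 2 of the 2^5 = 32 assignments to the other variables satisfy what remains.
With z5 = false, by the same count on the reduced clause set, 0 assignments work.
(One model: z1=F, z2=F, z3=T, z4=T, z5=T, z6=F.)
Total: 2 + 0 = 2.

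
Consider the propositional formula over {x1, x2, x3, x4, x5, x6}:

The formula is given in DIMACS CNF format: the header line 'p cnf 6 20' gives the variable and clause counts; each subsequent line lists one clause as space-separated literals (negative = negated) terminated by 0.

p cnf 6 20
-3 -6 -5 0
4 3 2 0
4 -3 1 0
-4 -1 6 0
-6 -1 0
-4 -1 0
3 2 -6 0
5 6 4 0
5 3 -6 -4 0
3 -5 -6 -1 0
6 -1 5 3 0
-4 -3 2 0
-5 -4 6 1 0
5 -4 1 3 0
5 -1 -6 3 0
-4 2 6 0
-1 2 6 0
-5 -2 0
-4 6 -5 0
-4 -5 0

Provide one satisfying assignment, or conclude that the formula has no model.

Suppose x6 = True.
From the singleton clause (¬x1), x1 = False.
Suppose x3 = True.
From the singleton clause (¬x5), x5 = False.
From the singleton clause (x4), x4 = True.
From the singleton clause (x2), x2 = True.
This assignment satisfies each clause.

x1 ↦ False,  x2 ↦ True,  x3 ↦ True,  x4 ↦ True,  x5 ↦ False,  x6 ↦ True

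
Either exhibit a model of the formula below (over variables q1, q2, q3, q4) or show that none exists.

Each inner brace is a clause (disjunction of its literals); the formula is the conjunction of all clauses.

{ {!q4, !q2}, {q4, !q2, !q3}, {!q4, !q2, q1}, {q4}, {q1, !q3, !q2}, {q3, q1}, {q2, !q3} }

q1 ↦ true; q2 ↦ false; q3 ↦ false; q4 ↦ true

(q4) alone gives q4 = true.
(!q2) alone gives q2 = false.
(!q3) alone gives q3 = false.
(q1) alone gives q1 = true.
This assignment satisfies each clause.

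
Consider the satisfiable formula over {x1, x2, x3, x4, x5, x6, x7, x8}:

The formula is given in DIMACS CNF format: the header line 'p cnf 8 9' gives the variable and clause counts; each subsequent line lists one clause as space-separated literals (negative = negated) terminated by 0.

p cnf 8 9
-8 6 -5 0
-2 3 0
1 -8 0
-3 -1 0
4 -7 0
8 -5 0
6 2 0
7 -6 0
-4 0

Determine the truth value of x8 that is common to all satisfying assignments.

Suppose x8 = True.
From the singleton clause (x1), x1 = True.
From the singleton clause (¬x3), x3 = False.
From the singleton clause (¬x2), x2 = False.
From the singleton clause (x6), x6 = True.
From the singleton clause (x7), x7 = True.
From the singleton clause (x4), x4 = True.
Now (¬x4) is unsatisfied and unit — conflict.
So every satisfying assignment has x8 = False.

False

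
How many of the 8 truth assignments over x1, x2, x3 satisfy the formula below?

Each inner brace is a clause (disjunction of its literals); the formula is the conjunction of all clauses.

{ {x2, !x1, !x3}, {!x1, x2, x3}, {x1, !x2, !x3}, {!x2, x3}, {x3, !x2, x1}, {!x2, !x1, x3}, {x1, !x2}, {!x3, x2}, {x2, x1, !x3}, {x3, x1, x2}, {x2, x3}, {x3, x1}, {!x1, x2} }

There are 2^3 = 8 truth assignments over (x1, x2, x3).
Split on x3. With x3 = true, the clauses containing x3 are satisfied and !x3 drops from the rest; 1 of the 2^2 = 4 assignments to the other variables satisfy what remains.
With x3 = false, by the same count on the reduced clause set, 0 assignments work.
(One model: x1=T, x2=T, x3=T.)
Total: 1 + 0 = 1.

1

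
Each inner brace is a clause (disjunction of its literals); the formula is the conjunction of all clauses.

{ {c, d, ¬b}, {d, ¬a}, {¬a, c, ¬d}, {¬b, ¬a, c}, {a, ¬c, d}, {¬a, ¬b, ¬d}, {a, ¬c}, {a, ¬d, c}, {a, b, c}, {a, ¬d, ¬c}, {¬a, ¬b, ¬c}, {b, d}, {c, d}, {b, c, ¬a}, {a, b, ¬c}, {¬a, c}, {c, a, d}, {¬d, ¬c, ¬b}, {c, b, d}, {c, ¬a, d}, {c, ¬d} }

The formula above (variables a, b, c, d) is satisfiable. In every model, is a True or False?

True

Suppose a = False.
From the singleton clause (¬c), c = False.
From the singleton clause (¬d), d = False.
That conflicts with the unit clause (d).
So every satisfying assignment has a = True.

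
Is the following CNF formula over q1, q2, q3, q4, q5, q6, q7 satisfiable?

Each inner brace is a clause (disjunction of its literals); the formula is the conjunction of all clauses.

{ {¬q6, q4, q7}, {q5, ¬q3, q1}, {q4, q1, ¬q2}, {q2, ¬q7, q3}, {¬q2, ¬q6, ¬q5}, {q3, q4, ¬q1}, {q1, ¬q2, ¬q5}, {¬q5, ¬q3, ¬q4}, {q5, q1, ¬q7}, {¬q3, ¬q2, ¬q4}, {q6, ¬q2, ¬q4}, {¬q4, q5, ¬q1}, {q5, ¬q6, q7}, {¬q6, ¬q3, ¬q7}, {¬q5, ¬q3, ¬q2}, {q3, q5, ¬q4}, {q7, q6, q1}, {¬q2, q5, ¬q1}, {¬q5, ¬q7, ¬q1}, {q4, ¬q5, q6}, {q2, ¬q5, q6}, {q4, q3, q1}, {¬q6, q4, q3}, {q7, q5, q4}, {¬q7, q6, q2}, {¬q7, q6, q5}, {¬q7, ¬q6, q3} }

Yes

Try q6 = True.
Try q4 = True.
Try q2 = False.
Try q7 = False.
Unit clause (q5) forces q5 = True.
Unit clause (¬q3) forces q3 = False.
All clauses hold; q1 can take either value.
A satisfying assignment: q1=False; q2=False; q3=False; q4=True; q5=True; q6=True; q7=False.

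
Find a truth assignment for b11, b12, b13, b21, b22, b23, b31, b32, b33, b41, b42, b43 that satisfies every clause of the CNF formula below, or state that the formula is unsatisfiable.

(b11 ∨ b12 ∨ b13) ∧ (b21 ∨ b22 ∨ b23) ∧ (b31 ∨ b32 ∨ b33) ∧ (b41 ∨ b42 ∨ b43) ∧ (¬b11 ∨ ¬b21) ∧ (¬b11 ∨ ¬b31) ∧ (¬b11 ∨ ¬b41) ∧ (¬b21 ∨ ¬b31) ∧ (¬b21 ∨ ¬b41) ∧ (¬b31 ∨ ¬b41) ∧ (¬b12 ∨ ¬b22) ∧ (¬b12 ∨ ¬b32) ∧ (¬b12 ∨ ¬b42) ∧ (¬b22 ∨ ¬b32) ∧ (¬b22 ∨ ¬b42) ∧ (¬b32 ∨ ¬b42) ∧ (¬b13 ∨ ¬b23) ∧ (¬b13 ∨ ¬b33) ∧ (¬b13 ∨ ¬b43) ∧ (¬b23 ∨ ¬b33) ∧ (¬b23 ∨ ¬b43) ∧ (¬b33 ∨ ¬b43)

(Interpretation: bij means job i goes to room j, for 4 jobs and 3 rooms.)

Branch on b11: set b11 = False.
Branch on b12: set b12 = True.
Unit clause (¬b22) forces b22 = False.
Unit clause (¬b32) forces b32 = False.
Unit clause (¬b42) forces b42 = False.
Branch on b21: set b21 = True.
Unit clause (¬b31) forces b31 = False.
Unit clause (b33) forces b33 = True.
Unit clause (¬b41) forces b41 = False.
Unit clause (b43) forces b43 = True.
That conflicts with the unit clause (¬b43).
Backtrack on b21: now try b21 = False.
Unit clause (b23) forces b23 = True.
Unit clause (¬b13) forces b13 = False.
Unit clause (¬b33) forces b33 = False.
Unit clause (b31) forces b31 = True.
Unit clause (¬b41) forces b41 = False.
Unit clause (b43) forces b43 = True.
That conflicts with the unit clause (¬b43).
Both values of b21 lead to a conflict.
Backtrack on b12: now try b12 = False.
Unit clause (b13) forces b13 = True.
Unit clause (¬b23) forces b23 = False.
Unit clause (¬b33) forces b33 = False.
Unit clause (¬b43) forces b43 = False.
Branch on b21: set b21 = True.
Unit clause (¬b31) forces b31 = False.
Unit clause (b32) forces b32 = True.
Unit clause (¬b41) forces b41 = False.
Unit clause (b42) forces b42 = True.
That conflicts with the unit clause (¬b42).
Backtrack on b21: now try b21 = False.
Unit clause (b22) forces b22 = True.
Unit clause (¬b32) forces b32 = False.
Unit clause (b31) forces b31 = True.
Unit clause (¬b41) forces b41 = False.
Unit clause (b42) forces b42 = True.
That conflicts with the unit clause (¬b42).
Both values of b21 lead to a conflict.
Both values of b12 lead to a conflict.
Backtrack on b11: now try b11 = True.
Unit clause (¬b21) forces b21 = False.
Unit clause (¬b31) forces b31 = False.
Unit clause (¬b41) forces b41 = False.
Branch on b22: set b22 = True.
Unit clause (¬b12) forces b12 = False.
Unit clause (¬b32) forces b32 = False.
Unit clause (b33) forces b33 = True.
Unit clause (¬b42) forces b42 = False.
Unit clause (b43) forces b43 = True.
That conflicts with the unit clause (¬b43).
Backtrack on b22: now try b22 = False.
Unit clause (b23) forces b23 = True.
Unit clause (¬b13) forces b13 = False.
Unit clause (¬b33) forces b33 = False.
Unit clause (b32) forces b32 = True.
Unit clause (¬b12) forces b12 = False.
Unit clause (¬b42) forces b42 = False.
Unit clause (b43) forces b43 = True.
That conflicts with the unit clause (¬b43).
Both values of b22 lead to a conflict.
Both values of b11 lead to a conflict.

UNSATISFIABLE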